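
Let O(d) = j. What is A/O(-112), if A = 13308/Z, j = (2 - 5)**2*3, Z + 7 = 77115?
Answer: 1109/173493 ≈ 0.0063922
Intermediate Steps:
Z = 77108 (Z = -7 + 77115 = 77108)
j = 27 (j = (-3)**2*3 = 9*3 = 27)
O(d) = 27
A = 3327/19277 (A = 13308/77108 = 13308*(1/77108) = 3327/19277 ≈ 0.17259)
A/O(-112) = (3327/19277)/27 = (3327/19277)*(1/27) = 1109/173493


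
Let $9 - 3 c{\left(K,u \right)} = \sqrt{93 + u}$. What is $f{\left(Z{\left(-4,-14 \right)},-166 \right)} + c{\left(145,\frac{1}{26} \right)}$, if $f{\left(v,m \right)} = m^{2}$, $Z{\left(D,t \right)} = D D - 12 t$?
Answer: $27559 - \frac{\sqrt{62894}}{78} \approx 27556.0$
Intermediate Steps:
$Z{\left(D,t \right)} = D^{2} - 12 t$
$c{\left(K,u \right)} = 3 - \frac{\sqrt{93 + u}}{3}$
$f{\left(Z{\left(-4,-14 \right)},-166 \right)} + c{\left(145,\frac{1}{26} \right)} = \left(-166\right)^{2} + \left(3 - \frac{\sqrt{93 + \frac{1}{26}}}{3}\right) = 27556 + \left(3 - \frac{\sqrt{93 + \frac{1}{26}}}{3}\right) = 27556 + \left(3 - \frac{\sqrt{\frac{2419}{26}}}{3}\right) = 27556 + \left(3 - \frac{\frac{1}{26} \sqrt{62894}}{3}\right) = 27556 + \left(3 - \frac{\sqrt{62894}}{78}\right) = 27559 - \frac{\sqrt{62894}}{78}$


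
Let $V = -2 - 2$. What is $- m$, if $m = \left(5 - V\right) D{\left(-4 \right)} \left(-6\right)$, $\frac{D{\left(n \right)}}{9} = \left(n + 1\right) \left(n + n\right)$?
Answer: $11664$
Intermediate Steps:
$V = -4$ ($V = -2 - 2 = -4$)
$D{\left(n \right)} = 18 n \left(1 + n\right)$ ($D{\left(n \right)} = 9 \left(n + 1\right) \left(n + n\right) = 9 \left(1 + n\right) 2 n = 9 \cdot 2 n \left(1 + n\right) = 18 n \left(1 + n\right)$)
$m = -11664$ ($m = \left(5 - -4\right) 18 \left(-4\right) \left(1 - 4\right) \left(-6\right) = \left(5 + 4\right) 18 \left(-4\right) \left(-3\right) \left(-6\right) = 9 \cdot 216 \left(-6\right) = 1944 \left(-6\right) = -11664$)
$- m = \left(-1\right) \left(-11664\right) = 11664$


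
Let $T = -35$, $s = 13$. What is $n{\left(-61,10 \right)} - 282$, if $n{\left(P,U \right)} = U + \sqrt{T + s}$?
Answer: $-272 + i \sqrt{22} \approx -272.0 + 4.6904 i$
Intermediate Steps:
$n{\left(P,U \right)} = U + i \sqrt{22}$ ($n{\left(P,U \right)} = U + \sqrt{-35 + 13} = U + \sqrt{-22} = U + i \sqrt{22}$)
$n{\left(-61,10 \right)} - 282 = \left(10 + i \sqrt{22}\right) - 282 = -272 + i \sqrt{22}$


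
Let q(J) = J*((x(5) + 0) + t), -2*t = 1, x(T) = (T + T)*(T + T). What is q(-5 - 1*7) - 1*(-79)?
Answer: -1115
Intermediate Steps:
x(T) = 4*T² (x(T) = (2*T)*(2*T) = 4*T²)
t = -½ (t = -½*1 = -½ ≈ -0.50000)
q(J) = 199*J/2 (q(J) = J*((4*5² + 0) - ½) = J*((4*25 + 0) - ½) = J*((100 + 0) - ½) = J*(100 - ½) = J*(199/2) = 199*J/2)
q(-5 - 1*7) - 1*(-79) = 199*(-5 - 1*7)/2 - 1*(-79) = 199*(-5 - 7)/2 + 79 = (199/2)*(-12) + 79 = -1194 + 79 = -1115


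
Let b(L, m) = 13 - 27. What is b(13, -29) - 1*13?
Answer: -27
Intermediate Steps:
b(L, m) = -14
b(13, -29) - 1*13 = -14 - 1*13 = -14 - 13 = -27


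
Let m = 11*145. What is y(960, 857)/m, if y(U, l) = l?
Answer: 857/1595 ≈ 0.53730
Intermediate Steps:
m = 1595
y(960, 857)/m = 857/1595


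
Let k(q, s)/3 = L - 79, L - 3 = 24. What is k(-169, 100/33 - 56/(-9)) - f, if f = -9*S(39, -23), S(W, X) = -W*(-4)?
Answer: 1248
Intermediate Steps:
L = 27 (L = 3 + 24 = 27)
S(W, X) = 4*W (S(W, X) = -(-4)*W = 4*W)
k(q, s) = -156 (k(q, s) = 3*(27 - 79) = 3*(-52) = -156)
f = -1404 (f = -36*39 = -9*156 = -1404)
k(-169, 100/33 - 56/(-9)) - f = -156 - 1*(-1404) = -156 + 1404 = 1248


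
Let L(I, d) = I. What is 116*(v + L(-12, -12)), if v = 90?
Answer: 9048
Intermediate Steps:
116*(v + L(-12, -12)) = 116*(90 - 12) = 116*78 = 9048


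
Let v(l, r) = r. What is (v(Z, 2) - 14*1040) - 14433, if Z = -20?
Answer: -28991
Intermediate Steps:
(v(Z, 2) - 14*1040) - 14433 = (2 - 14*1040) - 14433 = (2 - 14560) - 14433 = -14558 - 14433 = -28991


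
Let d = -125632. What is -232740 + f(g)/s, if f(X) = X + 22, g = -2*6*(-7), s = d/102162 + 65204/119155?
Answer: -483741599727135/2077077478 ≈ -2.3290e+5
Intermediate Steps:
s = -4154154956/6086556555 (s = -125632/102162 + 65204/119155 = -125632*1/102162 + 65204*(1/119155) = -62816/51081 + 65204/119155 = -4154154956/6086556555 ≈ -0.68251)
g = 84 (g = -12*(-7) = 84)
f(X) = 22 + X
-232740 + f(g)/s = -232740 + (22 + 84)/(-4154154956/6086556555) = -232740 + 106*(-6086556555/4154154956) = -232740 - 322587497415/2077077478 = -483741599727135/2077077478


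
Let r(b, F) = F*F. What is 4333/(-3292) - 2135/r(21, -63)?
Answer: -3460871/1866564 ≈ -1.8541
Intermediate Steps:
r(b, F) = F**2
4333/(-3292) - 2135/r(21, -63) = 4333/(-3292) - 2135/((-63)**2) = 4333*(-1/3292) - 2135/3969 = -4333/3292 - 2135*1/3969 = -4333/3292 - 305/567 = -3460871/1866564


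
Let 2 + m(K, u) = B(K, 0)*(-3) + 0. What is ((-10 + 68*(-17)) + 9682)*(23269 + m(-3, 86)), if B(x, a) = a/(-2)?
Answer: 198141772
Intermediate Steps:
B(x, a) = -a/2 (B(x, a) = a*(-½) = -a/2)
m(K, u) = -2 (m(K, u) = -2 + (-½*0*(-3) + 0) = -2 + (0*(-3) + 0) = -2 + (0 + 0) = -2 + 0 = -2)
((-10 + 68*(-17)) + 9682)*(23269 + m(-3, 86)) = ((-10 + 68*(-17)) + 9682)*(23269 - 2) = ((-10 - 1156) + 9682)*23267 = (-1166 + 9682)*23267 = 8516*23267 = 198141772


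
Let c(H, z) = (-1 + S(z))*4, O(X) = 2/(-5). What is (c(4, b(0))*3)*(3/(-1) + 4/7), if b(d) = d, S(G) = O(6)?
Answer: 204/5 ≈ 40.800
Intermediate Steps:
O(X) = -⅖ (O(X) = 2*(-⅕) = -⅖)
S(G) = -⅖
c(H, z) = -28/5 (c(H, z) = (-1 - ⅖)*4 = -7/5*4 = -28/5)
(c(4, b(0))*3)*(3/(-1) + 4/7) = (-28/5*3)*(3/(-1) + 4/7) = -84*(3*(-1) + 4*(⅐))/5 = -84*(-3 + 4/7)/5 = -84/5*(-17/7) = 204/5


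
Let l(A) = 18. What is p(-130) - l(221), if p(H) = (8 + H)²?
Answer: 14866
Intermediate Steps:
p(-130) - l(221) = (8 - 130)² - 1*18 = (-122)² - 18 = 14884 - 18 = 14866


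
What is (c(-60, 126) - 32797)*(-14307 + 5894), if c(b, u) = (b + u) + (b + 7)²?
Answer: 251733786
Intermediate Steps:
c(b, u) = b + u + (7 + b)² (c(b, u) = (b + u) + (7 + b)² = b + u + (7 + b)²)
(c(-60, 126) - 32797)*(-14307 + 5894) = ((-60 + 126 + (7 - 60)²) - 32797)*(-14307 + 5894) = ((-60 + 126 + (-53)²) - 32797)*(-8413) = ((-60 + 126 + 2809) - 32797)*(-8413) = (2875 - 32797)*(-8413) = -29922*(-8413) = 251733786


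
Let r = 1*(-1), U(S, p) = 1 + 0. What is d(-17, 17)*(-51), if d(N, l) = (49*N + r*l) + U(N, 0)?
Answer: 43299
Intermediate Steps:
U(S, p) = 1
r = -1
d(N, l) = 1 - l + 49*N (d(N, l) = (49*N - l) + 1 = (-l + 49*N) + 1 = 1 - l + 49*N)
d(-17, 17)*(-51) = (1 - 1*17 + 49*(-17))*(-51) = (1 - 17 - 833)*(-51) = -849*(-51) = 43299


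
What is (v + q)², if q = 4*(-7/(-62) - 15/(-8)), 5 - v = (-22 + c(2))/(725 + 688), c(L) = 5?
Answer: 1289798590249/7674811236 ≈ 168.06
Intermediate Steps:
v = 7082/1413 (v = 5 - (-22 + 5)/(725 + 688) = 5 - (-17)/1413 = 5 - 1*(-17/1413) = 5 + 17/1413 = 7082/1413 ≈ 5.0120)
q = 493/62 (q = 4*(-7*(-1/62) - 15*(-⅛)) = 4*(7/62 + 15/8) = 4*(493/248) = 493/62 ≈ 7.9516)
(v + q)² = (7082/1413 + 493/62)² = (1135693/87606)² = 1289798590249/7674811236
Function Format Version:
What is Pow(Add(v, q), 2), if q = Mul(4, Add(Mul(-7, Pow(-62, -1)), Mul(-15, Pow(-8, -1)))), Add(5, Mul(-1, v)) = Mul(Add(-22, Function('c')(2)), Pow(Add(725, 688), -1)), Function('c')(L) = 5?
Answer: Rational(1289798590249, 7674811236) ≈ 168.06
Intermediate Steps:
v = Rational(7082, 1413) (v = Add(5, Mul(-1, Mul(Add(-22, 5), Pow(Add(725, 688), -1)))) = Add(5, Mul(-1, Mul(-17, Pow(1413, -1)))) = Add(5, Mul(-1, Mul(-17, Rational(1, 1413)))) = Add(5, Mul(-1, Rational(-17, 1413))) = Add(5, Rational(17, 1413)) = Rational(7082, 1413) ≈ 5.0120)
q = Rational(493, 62) (q = Mul(4, Add(Mul(-7, Rational(-1, 62)), Mul(-15, Rational(-1, 8)))) = Mul(4, Add(Rational(7, 62), Rational(15, 8))) = Mul(4, Rational(493, 248)) = Rational(493, 62) ≈ 7.9516)
Pow(Add(v, q), 2) = Pow(Add(Rational(7082, 1413), Rational(493, 62)), 2) = Pow(Rational(1135693, 87606), 2) = Rational(1289798590249, 7674811236)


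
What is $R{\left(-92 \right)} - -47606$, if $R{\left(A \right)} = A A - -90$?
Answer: $56160$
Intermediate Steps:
$R{\left(A \right)} = 90 + A^{2}$ ($R{\left(A \right)} = A^{2} + 90 = 90 + A^{2}$)
$R{\left(-92 \right)} - -47606 = \left(90 + \left(-92\right)^{2}\right) - -47606 = \left(90 + 8464\right) + 47606 = 8554 + 47606 = 56160$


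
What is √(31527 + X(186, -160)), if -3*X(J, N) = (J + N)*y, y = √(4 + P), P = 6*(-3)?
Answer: √(283743 - 78*I*√14)/3 ≈ 177.56 - 0.091316*I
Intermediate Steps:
P = -18
y = I*√14 (y = √(4 - 18) = √(-14) = I*√14 ≈ 3.7417*I)
X(J, N) = -I*√14*(J + N)/3 (X(J, N) = -(J + N)*I*√14/3 = -I*√14*(J + N)/3)
√(31527 + X(186, -160)) = √(31527 + I*√14*(-1*186 - 1*(-160))/3) = √(31527 + I*√14*(-186 + 160)/3) = √(31527 + (⅓)*I*√14*(-26)) = √(31527 - 26*I*√14/3)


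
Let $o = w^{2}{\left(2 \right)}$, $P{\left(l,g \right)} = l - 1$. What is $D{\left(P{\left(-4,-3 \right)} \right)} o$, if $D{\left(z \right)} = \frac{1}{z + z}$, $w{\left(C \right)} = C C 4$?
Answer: $- \frac{128}{5} \approx -25.6$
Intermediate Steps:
$w{\left(C \right)} = 4 C^{2}$ ($w{\left(C \right)} = C^{2} \cdot 4 = 4 C^{2}$)
$P{\left(l,g \right)} = -1 + l$
$D{\left(z \right)} = \frac{1}{2 z}$
$o = 256$ ($o = \left(4 \cdot 2^{2}\right)^{2} = \left(4 \cdot 4\right)^{2} = 16^{2} = 256$)
$D{\left(P{\left(-4,-3 \right)} \right)} o = \frac{1}{2 \left(-1 - 4\right)} 256 = \frac{1}{2 \left(-5\right)} 256 = \frac{1}{2} \left(- \frac{1}{5}\right) 256 = \left(- \frac{1}{10}\right) 256 = - \frac{128}{5}$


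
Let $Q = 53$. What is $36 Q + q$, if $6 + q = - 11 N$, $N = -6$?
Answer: $1968$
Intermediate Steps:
$q = 60$ ($q = -6 - -66 = -6 + 66 = 60$)
$36 Q + q = 36 \cdot 53 + 60 = 1908 + 60 = 1968$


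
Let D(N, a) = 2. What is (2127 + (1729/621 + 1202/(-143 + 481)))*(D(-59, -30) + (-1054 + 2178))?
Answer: 252102330070/104949 ≈ 2.4021e+6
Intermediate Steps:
(2127 + (1729/621 + 1202/(-143 + 481)))*(D(-59, -30) + (-1054 + 2178)) = (2127 + (1729/621 + 1202/(-143 + 481)))*(2 + (-1054 + 2178)) = (2127 + (1729*(1/621) + 1202/338))*(2 + 1124) = (2127 + (1729/621 + 1202*(1/338)))*1126 = (2127 + (1729/621 + 601/169))*1126 = (2127 + 665422/104949)*1126 = (223891945/104949)*1126 = 252102330070/104949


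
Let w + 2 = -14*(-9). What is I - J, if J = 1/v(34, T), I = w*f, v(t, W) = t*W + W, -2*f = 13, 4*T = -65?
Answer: -1833646/2275 ≈ -806.00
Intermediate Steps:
T = -65/4 (T = (¼)*(-65) = -65/4 ≈ -16.250)
f = -13/2 (f = -½*13 = -13/2 ≈ -6.5000)
v(t, W) = W + W*t (v(t, W) = W*t + W = W + W*t)
w = 124 (w = -2 - 14*(-9) = -2 + 126 = 124)
I = -806 (I = 124*(-13/2) = -806)
J = -4/2275 (J = 1/(-65*(1 + 34)/4) = 1/(-65/4*35) = 1/(-2275/4) = -4/2275 ≈ -0.0017582)
I - J = -806 - 1*(-4/2275) = -806 + 4/2275 = -1833646/2275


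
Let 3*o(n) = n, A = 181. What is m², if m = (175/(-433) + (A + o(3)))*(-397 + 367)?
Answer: 5564550744900/187489 ≈ 2.9679e+7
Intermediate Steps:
o(n) = n/3
m = -2358930/433 (m = (175/(-433) + (181 + (⅓)*3))*(-397 + 367) = (175*(-1/433) + (181 + 1))*(-30) = (-175/433 + 182)*(-30) = (78631/433)*(-30) = -2358930/433 ≈ -5447.9)
m² = (-2358930/433)² = 5564550744900/187489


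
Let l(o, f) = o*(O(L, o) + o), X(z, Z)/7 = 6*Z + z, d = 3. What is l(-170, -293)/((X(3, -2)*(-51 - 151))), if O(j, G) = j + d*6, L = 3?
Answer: 12665/6363 ≈ 1.9904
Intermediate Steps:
O(j, G) = 18 + j (O(j, G) = j + 3*6 = j + 18 = 18 + j)
X(z, Z) = 7*z + 42*Z (X(z, Z) = 7*(6*Z + z) = 7*(z + 6*Z) = 7*z + 42*Z)
l(o, f) = o*(21 + o) (l(o, f) = o*((18 + 3) + o) = o*(21 + o))
l(-170, -293)/((X(3, -2)*(-51 - 151))) = (-170*(21 - 170))/(((7*3 + 42*(-2))*(-51 - 151))) = (-170*(-149))/(((21 - 84)*(-202))) = 25330/((-63*(-202))) = 25330/12726 = 25330*(1/12726) = 12665/6363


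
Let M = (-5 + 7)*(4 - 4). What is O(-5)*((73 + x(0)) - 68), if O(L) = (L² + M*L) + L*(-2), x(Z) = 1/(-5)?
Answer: 168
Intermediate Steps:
x(Z) = -⅕
M = 0 (M = 2*0 = 0)
O(L) = L² - 2*L (O(L) = (L² + 0*L) + L*(-2) = (L² + 0) - 2*L = L² - 2*L)
O(-5)*((73 + x(0)) - 68) = (-5*(-2 - 5))*((73 - ⅕) - 68) = (-5*(-7))*(364/5 - 68) = 35*(24/5) = 168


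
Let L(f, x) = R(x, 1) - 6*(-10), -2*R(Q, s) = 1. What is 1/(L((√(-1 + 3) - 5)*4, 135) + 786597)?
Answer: 2/1573313 ≈ 1.2712e-6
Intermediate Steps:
R(Q, s) = -½ (R(Q, s) = -½*1 = -½)
L(f, x) = 119/2 (L(f, x) = -½ - 6*(-10) = -½ + 60 = 119/2)
1/(L((√(-1 + 3) - 5)*4, 135) + 786597) = 1/(119/2 + 786597) = 1/(1573313/2) = 2/1573313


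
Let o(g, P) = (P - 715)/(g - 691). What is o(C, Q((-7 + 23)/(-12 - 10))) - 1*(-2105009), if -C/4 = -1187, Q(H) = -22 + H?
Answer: 93940228528/44627 ≈ 2.1050e+6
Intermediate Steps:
C = 4748 (C = -4*(-1187) = 4748)
o(g, P) = (-715 + P)/(-691 + g)
o(C, Q((-7 + 23)/(-12 - 10))) - 1*(-2105009) = (-715 + (-22 + (-7 + 23)/(-12 - 10)))/(-691 + 4748) - 1*(-2105009) = (-715 + (-22 + 16/(-22)))/4057 + 2105009 = (-715 + (-22 + 16*(-1/22)))/4057 + 2105009 = (-715 + (-22 - 8/11))/4057 + 2105009 = (-715 - 250/11)/4057 + 2105009 = (1/4057)*(-8115/11) + 2105009 = -8115/44627 + 2105009 = 93940228528/44627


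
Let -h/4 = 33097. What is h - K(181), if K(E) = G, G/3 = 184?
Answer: -132940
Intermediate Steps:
G = 552 (G = 3*184 = 552)
K(E) = 552
h = -132388 (h = -4*33097 = -132388)
h - K(181) = -132388 - 1*552 = -132388 - 552 = -132940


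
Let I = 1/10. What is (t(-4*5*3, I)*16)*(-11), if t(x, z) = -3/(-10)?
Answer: -264/5 ≈ -52.800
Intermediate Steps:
I = ⅒ ≈ 0.10000
t(x, z) = 3/10 (t(x, z) = -3*(-⅒) = 3/10)
(t(-4*5*3, I)*16)*(-11) = ((3/10)*16)*(-11) = (24/5)*(-11) = -264/5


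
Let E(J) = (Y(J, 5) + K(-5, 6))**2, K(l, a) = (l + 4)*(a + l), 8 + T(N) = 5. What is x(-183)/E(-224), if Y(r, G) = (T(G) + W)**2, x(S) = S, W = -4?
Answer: -61/768 ≈ -0.079427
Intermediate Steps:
T(N) = -3 (T(N) = -8 + 5 = -3)
K(l, a) = (4 + l)*(a + l)
Y(r, G) = 49 (Y(r, G) = (-3 - 4)**2 = (-7)**2 = 49)
E(J) = 2304 (E(J) = (49 + ((-5)**2 + 4*6 + 4*(-5) + 6*(-5)))**2 = (49 + (25 + 24 - 20 - 30))**2 = (49 - 1)**2 = 48**2 = 2304)
x(-183)/E(-224) = -183/2304 = -183*1/2304 = -61/768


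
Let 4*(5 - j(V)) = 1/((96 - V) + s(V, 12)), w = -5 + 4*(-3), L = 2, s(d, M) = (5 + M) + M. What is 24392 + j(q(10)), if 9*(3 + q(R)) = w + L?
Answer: 37961729/1556 ≈ 24397.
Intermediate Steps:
s(d, M) = 5 + 2*M
w = -17 (w = -5 - 12 = -17)
q(R) = -14/3 (q(R) = -3 + (-17 + 2)/9 = -3 + (⅑)*(-15) = -3 - 5/3 = -14/3)
j(V) = 5 - 1/(4*(125 - V)) (j(V) = 5 - 1/(4*((96 - V) + (5 + 2*12))) = 5 - 1/(4*((96 - V) + (5 + 24))) = 5 - 1/(4*((96 - V) + 29)) = 5 - 1/(4*(125 - V)))
24392 + j(q(10)) = 24392 + (-2499 + 20*(-14/3))/(4*(-125 - 14/3)) = 24392 + (-2499 - 280/3)/(4*(-389/3)) = 24392 + (¼)*(-3/389)*(-7777/3) = 24392 + 7777/1556 = 37961729/1556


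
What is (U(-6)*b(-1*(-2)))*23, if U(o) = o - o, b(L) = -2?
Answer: 0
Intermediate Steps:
U(o) = 0
(U(-6)*b(-1*(-2)))*23 = (0*(-2))*23 = 0*23 = 0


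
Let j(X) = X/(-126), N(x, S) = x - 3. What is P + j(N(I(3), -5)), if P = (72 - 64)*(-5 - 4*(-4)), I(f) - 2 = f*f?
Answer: 5540/63 ≈ 87.937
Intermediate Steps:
I(f) = 2 + f² (I(f) = 2 + f*f = 2 + f²)
N(x, S) = -3 + x
j(X) = -X/126 (j(X) = X*(-1/126) = -X/126)
P = 88 (P = 8*(-5 + 16) = 8*11 = 88)
P + j(N(I(3), -5)) = 88 - (-3 + (2 + 3²))/126 = 88 - (-3 + (2 + 9))/126 = 88 - (-3 + 11)/126 = 88 - 1/126*8 = 88 - 4/63 = 5540/63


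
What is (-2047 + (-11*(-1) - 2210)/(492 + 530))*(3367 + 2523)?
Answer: -6167516185/511 ≈ -1.2070e+7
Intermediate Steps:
(-2047 + (-11*(-1) - 2210)/(492 + 530))*(3367 + 2523) = (-2047 + (11 - 2210)/1022)*5890 = (-2047 - 2199*1/1022)*5890 = (-2047 - 2199/1022)*5890 = -2094233/1022*5890 = -6167516185/511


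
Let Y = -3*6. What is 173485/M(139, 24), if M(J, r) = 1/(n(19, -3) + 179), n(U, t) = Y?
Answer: 27931085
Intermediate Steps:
Y = -18
n(U, t) = -18
M(J, r) = 1/161 (M(J, r) = 1/(-18 + 179) = 1/161)
173485/M(139, 24) = 173485/(1/161) = 173485*161 = 27931085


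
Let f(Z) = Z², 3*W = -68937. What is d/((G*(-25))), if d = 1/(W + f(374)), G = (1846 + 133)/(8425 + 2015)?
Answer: -2088/1156695815 ≈ -1.8051e-6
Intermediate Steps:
W = -22979 (W = (⅓)*(-68937) = -22979)
G = 1979/10440 ≈ 0.18956
d = 1/116897 (d = 1/(-22979 + 374²) = 1/(-22979 + 139876) = 1/116897 ≈ 8.5545e-6)
d/((G*(-25))) = 1/(116897*(((1979/10440)*(-25)))) = 1/(116897*(-9895/2088)) = (1/116897)*(-2088/9895) = -2088/1156695815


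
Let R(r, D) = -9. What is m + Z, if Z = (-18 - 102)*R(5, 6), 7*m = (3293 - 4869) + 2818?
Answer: 8802/7 ≈ 1257.4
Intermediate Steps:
m = 1242/7 (m = ((3293 - 4869) + 2818)/7 = (-1576 + 2818)/7 = (1/7)*1242 = 1242/7 ≈ 177.43)
Z = 1080 (Z = (-18 - 102)*(-9) = -120*(-9) = 1080)
m + Z = 1242/7 + 1080 = 8802/7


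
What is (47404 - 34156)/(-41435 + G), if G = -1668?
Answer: -13248/43103 ≈ -0.30736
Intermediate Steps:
(47404 - 34156)/(-41435 + G) = (47404 - 34156)/(-41435 - 1668) = 13248/(-43103) = 13248*(-1/43103) = -13248/43103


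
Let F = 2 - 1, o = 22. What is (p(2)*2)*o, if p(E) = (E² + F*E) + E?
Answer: 352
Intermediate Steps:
F = 1
p(E) = E² + 2*E (p(E) = (E² + 1*E) + E = (E² + E) + E = (E + E²) + E = E² + 2*E)
(p(2)*2)*o = ((2*(2 + 2))*2)*22 = ((2*4)*2)*22 = (8*2)*22 = 16*22 = 352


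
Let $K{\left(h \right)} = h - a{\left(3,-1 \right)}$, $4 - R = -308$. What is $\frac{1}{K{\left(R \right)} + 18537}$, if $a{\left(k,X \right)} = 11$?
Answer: $\frac{1}{18838} \approx 5.3084 \cdot 10^{-5}$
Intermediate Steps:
$R = 312$ ($R = 4 - -308 = 4 + 308 = 312$)
$K{\left(h \right)} = -11 + h$ ($K{\left(h \right)} = h - 11 = -11 + h$)
$\frac{1}{K{\left(R \right)} + 18537} = \frac{1}{\left(-11 + 312\right) + 18537} = \frac{1}{301 + 18537} = \frac{1}{18838}$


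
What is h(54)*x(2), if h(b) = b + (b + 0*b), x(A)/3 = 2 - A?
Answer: 0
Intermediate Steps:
x(A) = 6 - 3*A (x(A) = 3*(2 - A) = 6 - 3*A)
h(b) = 2*b (h(b) = b + (b + 0) = b + b = 2*b)
h(54)*x(2) = (2*54)*(6 - 3*2) = 108*(6 - 6) = 108*0 = 0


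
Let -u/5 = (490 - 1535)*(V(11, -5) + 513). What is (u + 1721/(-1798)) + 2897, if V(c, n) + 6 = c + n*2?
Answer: 4777638485/1798 ≈ 2.6572e+6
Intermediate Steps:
V(c, n) = -6 + c + 2*n (V(c, n) = -6 + (c + n*2) = -6 + (c + 2*n) = -6 + c + 2*n)
u = 2654300 (u = -5*(490 - 1535)*((-6 + 11 + 2*(-5)) + 513) = -(-5225)*((-6 + 11 - 10) + 513) = -(-5225)*(-5 + 513) = -(-5225)*508 = -5*(-530860) = 2654300)
(u + 1721/(-1798)) + 2897 = (2654300 + 1721/(-1798)) + 2897 = (2654300 + 1721*(-1/1798)) + 2897 = (2654300 - 1721/1798) + 2897 = 4772429679/1798 + 2897 = 4777638485/1798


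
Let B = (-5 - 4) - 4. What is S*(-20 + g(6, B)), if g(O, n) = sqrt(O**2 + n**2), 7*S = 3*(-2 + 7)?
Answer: -300/7 + 15*sqrt(205)/7 ≈ -12.176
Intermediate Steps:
B = -13 (B = -9 - 4 = -13)
S = 15/7 (S = (3*(-2 + 7))/7 = (3*5)/7 = (1/7)*15 = 15/7 ≈ 2.1429)
S*(-20 + g(6, B)) = 15*(-20 + sqrt(6**2 + (-13)**2))/7 = 15*(-20 + sqrt(36 + 169))/7 = 15*(-20 + sqrt(205))/7 = -300/7 + 15*sqrt(205)/7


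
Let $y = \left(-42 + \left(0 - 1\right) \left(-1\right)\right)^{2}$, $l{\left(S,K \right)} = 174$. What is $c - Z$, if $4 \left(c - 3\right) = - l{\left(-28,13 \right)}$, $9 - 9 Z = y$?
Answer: $\frac{2615}{18} \approx 145.28$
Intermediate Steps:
$y = 1681$ ($y = \left(-42 - -1\right)^{2} = \left(-42 + 1\right)^{2} = \left(-41\right)^{2} = 1681$)
$Z = - \frac{1672}{9}$ ($Z = 1 - \frac{1681}{9} = - \frac{1672}{9} \approx -185.78$)
$c = - \frac{81}{2}$ ($c = 3 + \frac{\left(-1\right) 174}{4} = 3 + \frac{1}{4} \left(-174\right) = 3 - \frac{87}{2} = - \frac{81}{2} \approx -40.5$)
$c - Z = - \frac{81}{2} - - \frac{1672}{9} = - \frac{81}{2} + \frac{1672}{9} = \frac{2615}{18}$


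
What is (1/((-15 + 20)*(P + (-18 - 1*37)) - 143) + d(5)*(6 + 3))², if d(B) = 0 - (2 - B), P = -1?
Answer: 130416400/178929 ≈ 728.87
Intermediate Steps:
d(B) = -2 + B (d(B) = 0 + (-2 + B) = -2 + B)
(1/((-15 + 20)*(P + (-18 - 1*37)) - 143) + d(5)*(6 + 3))² = (1/((-15 + 20)*(-1 + (-18 - 1*37)) - 143) + (-2 + 5)*(6 + 3))² = (1/(5*(-1 + (-18 - 37)) - 143) + 3*9)² = (1/(5*(-1 - 55) - 143) + 27)² = (1/(5*(-56) - 143) + 27)² = (1/(-280 - 143) + 27)² = (1/(-423) + 27)² = (-1/423 + 27)² = (11420/423)² = 130416400/178929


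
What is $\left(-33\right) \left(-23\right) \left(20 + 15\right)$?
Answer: $26565$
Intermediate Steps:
$\left(-33\right) \left(-23\right) \left(20 + 15\right) = 759 \cdot 35 = 26565$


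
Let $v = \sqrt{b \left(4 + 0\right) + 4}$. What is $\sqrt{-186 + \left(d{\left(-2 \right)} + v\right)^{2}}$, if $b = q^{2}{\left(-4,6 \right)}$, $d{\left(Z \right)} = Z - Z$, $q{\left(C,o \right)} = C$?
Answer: $i \sqrt{118} \approx 10.863 i$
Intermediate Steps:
$d{\left(Z \right)} = 0$
$b = 16$ ($b = \left(-4\right)^{2} = 16$)
$v = 2 \sqrt{17}$ ($v = \sqrt{16 \left(4 + 0\right) + 4} = \sqrt{16 \cdot 4 + 4} = \sqrt{64 + 4} = \sqrt{68} = 2 \sqrt{17} \approx 8.2462$)
$\sqrt{-186 + \left(d{\left(-2 \right)} + v\right)^{2}} = \sqrt{-186 + \left(0 + 2 \sqrt{17}\right)^{2}} = \sqrt{-186 + \left(2 \sqrt{17}\right)^{2}} = \sqrt{-186 + 68} = \sqrt{-118} = i \sqrt{118}$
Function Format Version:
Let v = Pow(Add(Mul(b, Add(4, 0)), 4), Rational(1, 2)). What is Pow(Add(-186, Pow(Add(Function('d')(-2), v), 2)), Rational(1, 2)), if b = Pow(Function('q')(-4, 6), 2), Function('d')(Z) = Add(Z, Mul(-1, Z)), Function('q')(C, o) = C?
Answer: Mul(I, Pow(118, Rational(1, 2))) ≈ Mul(10.863, I)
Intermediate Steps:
Function('d')(Z) = 0
b = 16 (b = Pow(-4, 2) = 16)
v = Mul(2, Pow(17, Rational(1, 2))) (v = Pow(Add(Mul(16, Add(4, 0)), 4), Rational(1, 2)) = Pow(Add(Mul(16, 4), 4), Rational(1, 2)) = Pow(Add(64, 4), Rational(1, 2)) = Pow(68, Rational(1, 2)) = Mul(2, Pow(17, Rational(1, 2))) ≈ 8.2462)
Pow(Add(-186, Pow(Add(Function('d')(-2), v), 2)), Rational(1, 2)) = Pow(Add(-186, Pow(Add(0, Mul(2, Pow(17, Rational(1, 2)))), 2)), Rational(1, 2)) = Pow(Add(-186, Pow(Mul(2, Pow(17, Rational(1, 2))), 2)), Rational(1, 2)) = Pow(Add(-186, 68), Rational(1, 2)) = Pow(-118, Rational(1, 2)) = Mul(I, Pow(118, Rational(1, 2)))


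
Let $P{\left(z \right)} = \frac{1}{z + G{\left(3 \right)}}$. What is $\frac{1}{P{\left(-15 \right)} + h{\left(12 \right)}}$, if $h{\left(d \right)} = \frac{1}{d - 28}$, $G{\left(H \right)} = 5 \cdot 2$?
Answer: $- \frac{80}{21} \approx -3.8095$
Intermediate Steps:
$G{\left(H \right)} = 10$
$h{\left(d \right)} = \frac{1}{-28 + d}$
$P{\left(z \right)} = \frac{1}{10 + z}$ ($P{\left(z \right)} = \frac{1}{z + 10} = \frac{1}{10 + z}$)
$\frac{1}{P{\left(-15 \right)} + h{\left(12 \right)}} = \frac{1}{\frac{1}{10 - 15} + \frac{1}{-28 + 12}} = \frac{1}{\frac{1}{-5} + \frac{1}{-16}} = \frac{1}{- \frac{1}{5} - \frac{1}{16}} = \frac{1}{- \frac{21}{80}} = - \frac{80}{21}$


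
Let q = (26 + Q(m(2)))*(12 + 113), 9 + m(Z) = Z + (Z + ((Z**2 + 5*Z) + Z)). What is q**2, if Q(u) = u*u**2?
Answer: 28772640625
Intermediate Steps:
m(Z) = -9 + Z**2 + 8*Z (m(Z) = -9 + (Z + (Z + ((Z**2 + 5*Z) + Z))) = -9 + (Z + (Z + (Z**2 + 6*Z))) = -9 + (Z + (Z**2 + 7*Z)) = -9 + (Z**2 + 8*Z) = -9 + Z**2 + 8*Z)
Q(u) = u**3
q = 169625 (q = (26 + (-9 + 2**2 + 8*2)**3)*(12 + 113) = (26 + (-9 + 4 + 16)**3)*125 = (26 + 11**3)*125 = (26 + 1331)*125 = 1357*125 = 169625)
q**2 = 169625**2 = 28772640625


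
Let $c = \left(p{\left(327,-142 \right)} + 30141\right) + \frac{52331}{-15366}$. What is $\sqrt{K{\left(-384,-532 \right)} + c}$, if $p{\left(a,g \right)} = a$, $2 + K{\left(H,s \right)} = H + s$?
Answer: $\frac{\sqrt{6976363281654}}{15366} \approx 171.89$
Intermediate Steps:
$K{\left(H,s \right)} = -2 + H + s$ ($K{\left(H,s \right)} = -2 + \left(H + s\right) = -2 + H + s$)
$c = \frac{468118957}{15366}$ ($c = \left(327 + 30141\right) + \frac{52331}{-15366} = 30468 + 52331 \left(- \frac{1}{15366}\right) = 30468 - \frac{52331}{15366} = \frac{468118957}{15366} \approx 30465.0$)
$\sqrt{K{\left(-384,-532 \right)} + c} = \sqrt{\left(-2 - 384 - 532\right) + \frac{468118957}{15366}} = \sqrt{-918 + \frac{468118957}{15366}} = \sqrt{\frac{454012969}{15366}} = \frac{\sqrt{6976363281654}}{15366}$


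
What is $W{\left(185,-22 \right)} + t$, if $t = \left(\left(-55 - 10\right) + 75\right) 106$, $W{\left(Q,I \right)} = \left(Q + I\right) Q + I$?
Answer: $31193$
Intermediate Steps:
$W{\left(Q,I \right)} = I + Q \left(I + Q\right)$ ($W{\left(Q,I \right)} = \left(I + Q\right) Q + I = Q \left(I + Q\right) + I = I + Q \left(I + Q\right)$)
$t = 1060$ ($t = \left(-65 + 75\right) 106 = 10 \cdot 106 = 1060$)
$W{\left(185,-22 \right)} + t = \left(-22 + 185^{2} - 4070\right) + 1060 = \left(-22 + 34225 - 4070\right) + 1060 = 30133 + 1060 = 31193$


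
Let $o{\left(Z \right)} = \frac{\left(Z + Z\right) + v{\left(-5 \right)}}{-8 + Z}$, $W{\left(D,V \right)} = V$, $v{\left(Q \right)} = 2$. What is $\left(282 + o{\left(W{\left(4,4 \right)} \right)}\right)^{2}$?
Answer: $\frac{312481}{4} \approx 78120.0$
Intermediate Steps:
$o{\left(Z \right)} = \frac{2 + 2 Z}{-8 + Z}$ ($o{\left(Z \right)} = \frac{\left(Z + Z\right) + 2}{-8 + Z} = \frac{2 Z + 2}{-8 + Z} = \frac{2 + 2 Z}{-8 + Z}$)
$\left(282 + o{\left(W{\left(4,4 \right)} \right)}\right)^{2} = \left(282 + \frac{2 \left(1 + 4\right)}{-8 + 4}\right)^{2} = \left(282 + 2 \frac{1}{-4} \cdot 5\right)^{2} = \left(282 + 2 \left(- \frac{1}{4}\right) 5\right)^{2} = \left(282 - \frac{5}{2}\right)^{2} = \left(\frac{559}{2}\right)^{2} = \frac{312481}{4}$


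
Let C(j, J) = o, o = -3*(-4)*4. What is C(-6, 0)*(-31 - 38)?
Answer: -3312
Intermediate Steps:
o = 48 (o = 12*4 = 48)
C(j, J) = 48
C(-6, 0)*(-31 - 38) = 48*(-31 - 38) = 48*(-69) = -3312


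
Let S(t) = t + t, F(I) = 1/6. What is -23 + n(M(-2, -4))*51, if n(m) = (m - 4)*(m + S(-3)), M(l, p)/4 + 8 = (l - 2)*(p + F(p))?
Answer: 90371/3 ≈ 30124.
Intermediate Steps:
F(I) = ⅙ (F(I) = 1*(⅙) = ⅙)
M(l, p) = -32 + 4*(-2 + l)*(⅙ + p) (M(l, p) = -32 + 4*((l - 2)*(p + ⅙)) = -32 + 4*((-2 + l)*(⅙ + p)) = -32 + 4*(-2 + l)*(⅙ + p))
S(t) = 2*t
n(m) = (-6 + m)*(-4 + m) (n(m) = (m - 4)*(m + 2*(-3)) = (-4 + m)*(m - 6) = (-4 + m)*(-6 + m) = (-6 + m)*(-4 + m))
-23 + n(M(-2, -4))*51 = -23 + (24 + (-100/3 - 8*(-4) + (⅔)*(-2) + 4*(-2)*(-4))² - 10*(-100/3 - 8*(-4) + (⅔)*(-2) + 4*(-2)*(-4)))*51 = -23 + (24 + (-100/3 + 32 - 4/3 + 32)² - 10*(-100/3 + 32 - 4/3 + 32))*51 = -23 + (24 + (88/3)² - 10*88/3)*51 = -23 + (24 + 7744/9 - 880/3)*51 = -23 + (5320/9)*51 = -23 + 90440/3 = 90371/3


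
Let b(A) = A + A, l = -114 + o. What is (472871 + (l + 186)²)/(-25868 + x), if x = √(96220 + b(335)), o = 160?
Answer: -93318810/4582579 - 7215*√96890/9165158 ≈ -20.609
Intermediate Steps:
l = 46 (l = -114 + 160 = 46)
b(A) = 2*A
x = √96890 (x = √(96220 + 2*335) = √(96220 + 670) = √96890 ≈ 311.27)
(472871 + (l + 186)²)/(-25868 + x) = (472871 + (46 + 186)²)/(-25868 + √96890) = (472871 + 232²)/(-25868 + √96890) = (472871 + 53824)/(-25868 + √96890) = 526695/(-25868 + √96890)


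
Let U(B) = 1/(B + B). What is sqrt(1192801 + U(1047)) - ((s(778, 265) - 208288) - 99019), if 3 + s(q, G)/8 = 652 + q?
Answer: 295891 + sqrt(5230236767730)/2094 ≈ 2.9698e+5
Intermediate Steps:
s(q, G) = 5192 + 8*q (s(q, G) = -24 + 8*(652 + q) = -24 + (5216 + 8*q) = 5192 + 8*q)
U(B) = 1/(2*B)
sqrt(1192801 + U(1047)) - ((s(778, 265) - 208288) - 99019) = sqrt(1192801 + (1/2)/1047) - (((5192 + 8*778) - 208288) - 99019) = sqrt(1192801 + (1/2)*(1/1047)) - (((5192 + 6224) - 208288) - 99019) = sqrt(1192801 + 1/2094) - ((11416 - 208288) - 99019) = sqrt(2497725295/2094) - (-196872 - 99019) = sqrt(5230236767730)/2094 - 1*(-295891) = sqrt(5230236767730)/2094 + 295891 = 295891 + sqrt(5230236767730)/2094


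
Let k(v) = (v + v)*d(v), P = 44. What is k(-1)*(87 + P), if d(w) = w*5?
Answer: 1310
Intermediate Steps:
d(w) = 5*w
k(v) = 10*v² (k(v) = (v + v)*(5*v) = (2*v)*(5*v) = 10*v²)
k(-1)*(87 + P) = (10*(-1)²)*(87 + 44) = (10*1)*131 = 10*131 = 1310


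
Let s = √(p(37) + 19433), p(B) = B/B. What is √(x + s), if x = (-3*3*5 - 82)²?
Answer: √(16129 + √19434) ≈ 127.55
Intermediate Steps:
p(B) = 1
x = 16129 (x = (-9*5 - 82)² = (-45 - 82)² = (-127)² = 16129)
s = √19434 (s = √(1 + 19433) = √19434 ≈ 139.41)
√(x + s) = √(16129 + √19434)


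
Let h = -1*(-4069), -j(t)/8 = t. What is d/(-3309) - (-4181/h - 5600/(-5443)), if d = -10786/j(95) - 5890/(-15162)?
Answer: -3348434706091/584824667639940 ≈ -0.0057255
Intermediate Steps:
j(t) = -8*t
h = 4069
d = 116353/7980 (d = -10786/((-8*95)) - 5890/(-15162) = -10786/(-760) - 5890*(-1/15162) = -10786*(-1/760) + 155/399 = 5393/380 + 155/399 = 116353/7980 ≈ 14.581)
d/(-3309) - (-4181/h - 5600/(-5443)) = (116353/7980)/(-3309) - (-4181/4069 - 5600/(-5443)) = (116353/7980)*(-1/3309) - (-4181*1/4069 - 5600*(-1/5443)) = -116353/26405820 - (-4181/4069 + 5600/5443) = -116353/26405820 - 1*29217/22147567 = -116353/26405820 - 29217/22147567 = -3348434706091/584824667639940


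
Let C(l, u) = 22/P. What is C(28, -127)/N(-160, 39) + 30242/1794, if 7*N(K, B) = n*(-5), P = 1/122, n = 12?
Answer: -1328798/4485 ≈ -296.28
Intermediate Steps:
P = 1/122 ≈ 0.0081967
N(K, B) = -60/7 (N(K, B) = (12*(-5))/7 = (⅐)*(-60) = -60/7)
C(l, u) = 2684 (C(l, u) = 22/(1/122) = 22*122 = 2684)
C(28, -127)/N(-160, 39) + 30242/1794 = 2684/(-60/7) + 30242/1794 = 2684*(-7/60) + 30242*(1/1794) = -4697/15 + 15121/897 = -1328798/4485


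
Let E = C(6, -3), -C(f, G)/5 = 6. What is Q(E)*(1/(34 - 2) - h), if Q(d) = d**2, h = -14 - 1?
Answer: 108225/8 ≈ 13528.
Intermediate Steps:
C(f, G) = -30 (C(f, G) = -5*6 = -30)
h = -15
E = -30
Q(E)*(1/(34 - 2) - h) = (-30)**2*(1/(34 - 2) - 1*(-15)) = 900*(1/32 + 15) = 900*(481/32) = 108225/8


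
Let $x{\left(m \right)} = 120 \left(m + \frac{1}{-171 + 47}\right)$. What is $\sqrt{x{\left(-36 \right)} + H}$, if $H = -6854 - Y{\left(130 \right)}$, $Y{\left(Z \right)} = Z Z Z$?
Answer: $\frac{36 i \sqrt{1637389}}{31} \approx 1486.0 i$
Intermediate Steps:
$x{\left(m \right)} = - \frac{30}{31} + 120 m$ ($x{\left(m \right)} = 120 \left(m + \frac{1}{-124}\right) = 120 \left(m - \frac{1}{124}\right) = 120 \left(- \frac{1}{124} + m\right) = - \frac{30}{31} + 120 m$)
$Y{\left(Z \right)} = Z^{3}$ ($Y{\left(Z \right)} = Z^{2} Z = Z^{3}$)
$H = -2203854$ ($H = -6854 - 130^{3} = -6854 - 2197000 = -2203854$)
$\sqrt{x{\left(-36 \right)} + H} = \sqrt{\left(- \frac{30}{31} + 120 \left(-36\right)\right) - 2203854} = \sqrt{\left(- \frac{30}{31} - 4320\right) - 2203854} = \sqrt{- \frac{133950}{31} - 2203854} = \sqrt{- \frac{68453424}{31}} = \frac{36 i \sqrt{1637389}}{31}$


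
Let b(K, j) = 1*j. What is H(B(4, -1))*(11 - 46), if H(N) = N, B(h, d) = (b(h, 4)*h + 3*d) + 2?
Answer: -525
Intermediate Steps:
b(K, j) = j
B(h, d) = 2 + 3*d + 4*h (B(h, d) = (4*h + 3*d) + 2 = (3*d + 4*h) + 2 = 2 + 3*d + 4*h)
H(B(4, -1))*(11 - 46) = (2 + 3*(-1) + 4*4)*(11 - 46) = (2 - 3 + 16)*(-35) = 15*(-35) = -525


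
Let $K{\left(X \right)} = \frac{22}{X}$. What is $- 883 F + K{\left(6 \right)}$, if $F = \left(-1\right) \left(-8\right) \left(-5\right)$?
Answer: $\frac{105971}{3} \approx 35324.0$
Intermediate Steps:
$F = -40$ ($F = 8 \left(-5\right) = -40$)
$- 883 F + K{\left(6 \right)} = \left(-883\right) \left(-40\right) + \frac{22}{6} = 35320 + 22 \cdot \frac{1}{6} = 35320 + \frac{11}{3} = \frac{105971}{3}$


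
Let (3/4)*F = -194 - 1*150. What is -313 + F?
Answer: -2315/3 ≈ -771.67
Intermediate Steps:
F = -1376/3 (F = 4*(-194 - 1*150)/3 = 4*(-194 - 150)/3 = (4/3)*(-344) = -1376/3 ≈ -458.67)
-313 + F = -313 - 1376/3 = -2315/3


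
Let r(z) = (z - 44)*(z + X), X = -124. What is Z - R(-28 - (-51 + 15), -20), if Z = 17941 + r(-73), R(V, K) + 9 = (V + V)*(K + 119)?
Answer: 39415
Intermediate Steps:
R(V, K) = -9 + 2*V*(119 + K) (R(V, K) = -9 + (V + V)*(K + 119) = -9 + (2*V)*(119 + K) = -9 + 2*V*(119 + K))
r(z) = (-124 + z)*(-44 + z) (r(z) = (z - 44)*(z - 124) = (-44 + z)*(-124 + z) = (-124 + z)*(-44 + z))
Z = 40990 (Z = 17941 + (5456 + (-73)² - 168*(-73)) = 17941 + (5456 + 5329 + 12264) = 17941 + 23049 = 40990)
Z - R(-28 - (-51 + 15), -20) = 40990 - (-9 + 238*(-28 - (-51 + 15)) + 2*(-20)*(-28 - (-51 + 15))) = 40990 - (-9 + 238*(-28 - 1*(-36)) + 2*(-20)*(-28 - 1*(-36))) = 40990 - (-9 + 238*(-28 + 36) + 2*(-20)*(-28 + 36)) = 40990 - (-9 + 238*8 + 2*(-20)*8) = 40990 - (-9 + 1904 - 320) = 40990 - 1*1575 = 40990 - 1575 = 39415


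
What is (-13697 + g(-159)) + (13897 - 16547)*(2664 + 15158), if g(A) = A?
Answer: -47242156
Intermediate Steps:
(-13697 + g(-159)) + (13897 - 16547)*(2664 + 15158) = (-13697 - 159) + (13897 - 16547)*(2664 + 15158) = -13856 - 2650*17822 = -13856 - 47228300 = -47242156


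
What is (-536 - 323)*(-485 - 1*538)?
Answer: 878757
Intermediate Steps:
(-536 - 323)*(-485 - 1*538) = -859*(-485 - 538) = -859*(-1023) = 878757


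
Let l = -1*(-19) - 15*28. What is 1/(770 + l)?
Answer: 1/369 ≈ 0.0027100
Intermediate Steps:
l = -401 (l = 19 - 420 = -401)
1/(770 + l) = 1/(770 - 401) = 1/369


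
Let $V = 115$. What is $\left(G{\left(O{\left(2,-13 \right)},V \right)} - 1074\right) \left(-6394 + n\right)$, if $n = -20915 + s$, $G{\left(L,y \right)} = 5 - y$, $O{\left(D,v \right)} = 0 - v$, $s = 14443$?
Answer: $15233344$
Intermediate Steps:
$O{\left(D,v \right)} = - v$
$n = -6472$ ($n = -20915 + 14443 = -6472$)
$\left(G{\left(O{\left(2,-13 \right)},V \right)} - 1074\right) \left(-6394 + n\right) = \left(\left(5 - 115\right) - 1074\right) \left(-6394 - 6472\right) = \left(\left(5 - 115\right) - 1074\right) \left(-12866\right) = \left(-110 - 1074\right) \left(-12866\right) = \left(-1184\right) \left(-12866\right) = 15233344$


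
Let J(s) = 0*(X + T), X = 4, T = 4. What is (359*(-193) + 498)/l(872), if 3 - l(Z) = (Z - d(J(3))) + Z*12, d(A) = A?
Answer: 9827/1619 ≈ 6.0698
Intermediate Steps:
J(s) = 0 (J(s) = 0*(4 + 4) = 0*8 = 0)
l(Z) = 3 - 13*Z (l(Z) = 3 - ((Z - 1*0) + Z*12) = 3 - ((Z + 0) + 12*Z) = 3 - (Z + 12*Z) = 3 - 13*Z)
(359*(-193) + 498)/l(872) = (359*(-193) + 498)/(3 - 13*872) = (-69287 + 498)/(3 - 11336) = -68789/(-11333) = -68789*(-1/11333) = 9827/1619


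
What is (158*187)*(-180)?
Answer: -5318280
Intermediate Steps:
(158*187)*(-180) = 29546*(-180) = -5318280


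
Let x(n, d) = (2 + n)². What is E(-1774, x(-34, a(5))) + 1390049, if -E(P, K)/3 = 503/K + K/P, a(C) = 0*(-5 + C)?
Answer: 1262565060493/908288 ≈ 1.3901e+6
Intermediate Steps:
a(C) = 0
E(P, K) = -1509/K - 3*K/P (E(P, K) = -3*(503/K + K/P) = -1509/K - 3*K/P)
E(-1774, x(-34, a(5))) + 1390049 = (-1509/(2 - 34)² - 3*(2 - 34)²/(-1774)) + 1390049 = (-1509/((-32)²) - 3*(-32)²*(-1/1774)) + 1390049 = (-1509/1024 - 3*1024*(-1/1774)) + 1390049 = (-1509*1/1024 + 1536/887) + 1390049 = (-1509/1024 + 1536/887) + 1390049 = 234381/908288 + 1390049 = 1262565060493/908288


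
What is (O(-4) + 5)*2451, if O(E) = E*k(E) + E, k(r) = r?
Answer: 41667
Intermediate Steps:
O(E) = E + E² (O(E) = E*E + E = E² + E = E + E²)
(O(-4) + 5)*2451 = (-4*(1 - 4) + 5)*2451 = (-4*(-3) + 5)*2451 = (12 + 5)*2451 = 17*2451 = 41667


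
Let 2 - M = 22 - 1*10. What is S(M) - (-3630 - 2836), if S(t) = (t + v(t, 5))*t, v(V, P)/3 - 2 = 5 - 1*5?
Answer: 6506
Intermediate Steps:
v(V, P) = 6 (v(V, P) = 6 + 3*(5 - 1*5) = 6 + 3*(5 - 5) = 6 + 3*0 = 6 + 0 = 6)
M = -10 (M = 2 - (22 - 1*10) = 2 - (22 - 10) = 2 - 1*12 = 2 - 12 = -10)
S(t) = t*(6 + t) (S(t) = (t + 6)*t = (6 + t)*t = t*(6 + t))
S(M) - (-3630 - 2836) = -10*(6 - 10) - (-3630 - 2836) = -10*(-4) - 1*(-6466) = 40 + 6466 = 6506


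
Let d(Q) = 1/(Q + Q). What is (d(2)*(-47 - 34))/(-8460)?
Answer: 9/3760 ≈ 0.0023936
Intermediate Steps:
d(Q) = 1/(2*Q)
(d(2)*(-47 - 34))/(-8460) = (((1/2)/2)*(-47 - 34))/(-8460) = (((1/2)*(1/2))*(-81))*(-1/8460) = ((1/4)*(-81))*(-1/8460) = -81/4*(-1/8460) = 9/3760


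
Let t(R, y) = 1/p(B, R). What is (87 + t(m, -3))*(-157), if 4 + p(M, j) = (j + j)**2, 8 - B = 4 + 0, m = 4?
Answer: -819697/60 ≈ -13662.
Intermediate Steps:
B = 4 (B = 8 - (4 + 0) = 8 - 1*4 = 8 - 4 = 4)
p(M, j) = -4 + 4*j**2 (p(M, j) = -4 + (j + j)**2 = -4 + (2*j)**2 = -4 + 4*j**2)
t(R, y) = 1/(-4 + 4*R**2)
(87 + t(m, -3))*(-157) = (87 + 1/(4*(-1 + 4**2)))*(-157) = (87 + 1/(4*(-1 + 16)))*(-157) = (87 + (1/4)/15)*(-157) = (87 + (1/4)*(1/15))*(-157) = (87 + 1/60)*(-157) = (5221/60)*(-157) = -819697/60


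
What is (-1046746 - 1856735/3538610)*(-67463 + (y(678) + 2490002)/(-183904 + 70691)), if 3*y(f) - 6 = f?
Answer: 5659886848177491523191/80123330786 ≈ 7.0640e+10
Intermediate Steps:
y(f) = 2 + f/3
(-1046746 - 1856735/3538610)*(-67463 + (y(678) + 2490002)/(-183904 + 70691)) = (-1046746 - 1856735/3538610)*(-67463 + ((2 + (1/3)*678) + 2490002)/(-183904 + 70691)) = (-1046746 - 1856735*1/3538610)*(-67463 + ((2 + 226) + 2490002)/(-113213)) = (-1046746 - 371347/707722)*(-67463 + (228 + 2490002)*(-1/113213)) = -740805543959*(-67463 + 2490230*(-1/113213))/707722 = -740805543959*(-67463 - 2490230/113213)/707722 = -740805543959/707722*(-7640178849/113213) = 5659886848177491523191/80123330786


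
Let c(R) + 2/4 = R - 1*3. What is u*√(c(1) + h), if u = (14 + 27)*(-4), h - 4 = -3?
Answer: -82*I*√6 ≈ -200.86*I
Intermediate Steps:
h = 1 (h = 4 - 3 = 1)
c(R) = -7/2 + R (c(R) = -½ + (R - 1*3) = -½ + (R - 3) = -½ + (-3 + R) = -7/2 + R)
u = -164 (u = 41*(-4) = -164)
u*√(c(1) + h) = -164*√((-7/2 + 1) + 1) = -164*√(-5/2 + 1) = -82*I*√6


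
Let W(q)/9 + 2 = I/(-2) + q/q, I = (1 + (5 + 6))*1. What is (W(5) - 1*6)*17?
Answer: -1173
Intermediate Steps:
I = 12 (I = (1 + 11)*1 = 12*1 = 12)
W(q) = -63 (W(q) = -18 + 9*(12/(-2) + q/q) = -18 + 9*(12*(-1/2) + 1) = -18 + 9*(-6 + 1) = -18 + 9*(-5) = -18 - 45 = -63)
(W(5) - 1*6)*17 = (-63 - 1*6)*17 = (-63 - 6)*17 = -69*17 = -1173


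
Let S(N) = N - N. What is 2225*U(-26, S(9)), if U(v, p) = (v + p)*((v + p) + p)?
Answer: 1504100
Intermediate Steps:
S(N) = 0
U(v, p) = (p + v)*(v + 2*p) (U(v, p) = (p + v)*((p + v) + p) = (p + v)*(v + 2*p))
2225*U(-26, S(9)) = 2225*((-26)² + 2*0² + 3*0*(-26)) = 2225*(676 + 2*0 + 0) = 2225*(676 + 0 + 0) = 2225*676 = 1504100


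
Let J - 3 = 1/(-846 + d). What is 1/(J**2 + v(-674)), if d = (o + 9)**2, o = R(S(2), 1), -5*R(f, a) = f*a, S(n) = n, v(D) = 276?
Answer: 372528601/106167756760 ≈ 0.0035089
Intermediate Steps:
R(f, a) = -a*f/5 (R(f, a) = -f*a/5 = -a*f/5)
o = -2/5 (o = -1/5*1*2 = -2/5 ≈ -0.40000)
d = 1849/25 (d = (-2/5 + 9)**2 = (43/5)**2 = 1849/25 ≈ 73.960)
J = 57878/19301 (J = 3 + 1/(-846 + 1849/25) = 3 + 1/(-19301/25) = 3 - 25/19301 = 57878/19301 ≈ 2.9987)
1/(J**2 + v(-674)) = 1/((57878/19301)**2 + 276) = 1/(3349862884/372528601 + 276) = 1/(106167756760/372528601) = 372528601/106167756760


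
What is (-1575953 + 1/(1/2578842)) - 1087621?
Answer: -84732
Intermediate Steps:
(-1575953 + 1/(1/2578842)) - 1087621 = (-1575953 + 2578842) - 1087621 = 1002889 - 1087621 = -84732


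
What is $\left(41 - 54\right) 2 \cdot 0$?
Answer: $0$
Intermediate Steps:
$\left(41 - 54\right) 2 \cdot 0 = \left(41 - 54\right) 0 = \left(-13\right) 0 = 0$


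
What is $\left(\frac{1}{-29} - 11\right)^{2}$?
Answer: $\frac{102400}{841} \approx 121.76$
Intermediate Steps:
$\left(\frac{1}{-29} - 11\right)^{2} = \left(- \frac{1}{29} - 11\right)^{2} = \left(- \frac{320}{29}\right)^{2} = \frac{102400}{841}$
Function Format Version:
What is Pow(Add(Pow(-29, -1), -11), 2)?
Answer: Rational(102400, 841) ≈ 121.76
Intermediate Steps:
Pow(Add(Pow(-29, -1), -11), 2) = Pow(Add(Rational(-1, 29), -11), 2) = Pow(Rational(-320, 29), 2) = Rational(102400, 841)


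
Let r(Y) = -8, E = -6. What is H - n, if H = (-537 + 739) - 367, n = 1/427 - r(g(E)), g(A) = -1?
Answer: -73872/427 ≈ -173.00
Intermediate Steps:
n = 3417/427 (n = 1/427 - 1*(-8) = 1/427 + 8 = 3417/427 ≈ 8.0023)
H = -165 (H = 202 - 367 = -165)
H - n = -165 - 1*3417/427 = -165 - 3417/427 = -73872/427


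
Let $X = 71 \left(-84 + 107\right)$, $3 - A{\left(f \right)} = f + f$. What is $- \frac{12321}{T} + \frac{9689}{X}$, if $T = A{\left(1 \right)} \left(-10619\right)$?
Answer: $\frac{3324532}{468671} \approx 7.0935$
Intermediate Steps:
$A{\left(f \right)} = 3 - 2 f$ ($A{\left(f \right)} = 3 - \left(f + f\right) = 3 - 2 f$)
$T = -10619$ ($T = \left(3 - 2\right) \left(-10619\right) = 1 \left(-10619\right) = -10619$)
$X = 1633$ ($X = 71 \cdot 23 = 1633$)
$- \frac{12321}{T} + \frac{9689}{X} = - \frac{12321}{-10619} + \frac{9689}{1633} = \left(-12321\right) \left(- \frac{1}{10619}\right) + 9689 \cdot \frac{1}{1633} = \frac{333}{287} + \frac{9689}{1633} = \frac{3324532}{468671}$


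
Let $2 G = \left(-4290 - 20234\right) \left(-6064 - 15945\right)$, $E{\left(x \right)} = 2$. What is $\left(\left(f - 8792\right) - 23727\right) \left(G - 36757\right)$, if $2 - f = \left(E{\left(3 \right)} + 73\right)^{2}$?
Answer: $-10292145777342$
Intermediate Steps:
$f = -5623$ ($f = 2 - \left(2 + 73\right)^{2} = 2 - 75^{2} = 2 - 5625 = -5623$)
$G = 269874358$ ($G = \frac{\left(-4290 - 20234\right) \left(-6064 - 15945\right)}{2} = \frac{\left(-4290 - 20234\right) \left(-22009\right)}{2} = \frac{\left(-24524\right) \left(-22009\right)}{2} = \frac{1}{2} \cdot 539748716 = 269874358$)
$\left(\left(f - 8792\right) - 23727\right) \left(G - 36757\right) = \left(\left(-5623 - 8792\right) - 23727\right) \left(269874358 - 36757\right) = \left(-14415 - 23727\right) 269837601 = \left(-38142\right) 269837601 = -10292145777342$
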